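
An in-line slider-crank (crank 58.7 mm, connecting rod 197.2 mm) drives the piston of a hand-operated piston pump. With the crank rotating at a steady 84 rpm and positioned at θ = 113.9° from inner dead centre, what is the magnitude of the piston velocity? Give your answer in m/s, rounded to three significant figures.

0.413

ω = 2π·84/60 = 8.796 rad/s
For an in-line slider-crank, x = r cosθ + √(L² − r² sin²θ), so v = −rω sinθ·[1 + r cosθ/√(L² − r² sin²θ)].
With r = 0.0587 m, L = 0.1972 m, θ = 113.9°: √(L² − r² sin²θ) = 0.18976 m.
v = −0.0587·8.796·0.91425·[1 + 0.0587·-0.40514/0.18976] = -0.41291 m/s.
|v| = 0.41291 m/s.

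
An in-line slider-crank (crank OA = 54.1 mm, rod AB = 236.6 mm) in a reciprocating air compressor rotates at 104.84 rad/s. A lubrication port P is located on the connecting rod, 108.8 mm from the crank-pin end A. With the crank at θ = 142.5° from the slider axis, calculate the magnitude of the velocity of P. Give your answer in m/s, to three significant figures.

3.99

ω = 104.8 rad/s.  Crank-pin speed |V_A| = rω = 5.6718 m/s, perpendicular to OA.
Rod angle: sinφ = −(r/L) sinθ ⇒ φ = -8.001°; ω_rod = −rω cosθ/√(L²−r²sin²θ) = +19.205 rad/s.
V_P = V_A + ω_rod × AP, with AP = 0.1088 m along the rod.
Components: V_Px = −rω sinθ − a·ω_rod·sinφ = -3.1619 m/s;  V_Py = rω cosθ + a·ω_rod·cosφ = -2.4306 m/s.
|V_P| = √(V_Px² + V_Py²) = 3.9882 m/s.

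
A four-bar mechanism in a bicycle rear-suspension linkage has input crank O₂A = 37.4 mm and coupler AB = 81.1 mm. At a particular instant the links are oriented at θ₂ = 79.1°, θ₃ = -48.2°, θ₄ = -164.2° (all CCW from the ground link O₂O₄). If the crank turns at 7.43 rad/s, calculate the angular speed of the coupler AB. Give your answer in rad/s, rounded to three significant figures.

3.41

ω₂ = 7.43 rad/s
Differentiating the loop-closure r₂e^{iθ₂}+r₃e^{iθ₃}=r₁+r₄e^{iθ₄} gives r₂ω₂e^{iθ₂}+r₃ω₃e^{iθ₃}=r₄ω₄e^{iθ₄}.
Eliminating the other unknown: ω₃ = r₂ω₂ sin(θ₄−θ₂) / [r₃ sin(θ₃−θ₄)].
Numerator sine = +0.89337; denominator sine = +0.89879.
Result = 0.0374·7.43·(+0.89337) / (0.0811·(+0.89879)) = +3.4057 rad/s; magnitude 3.4057 rad/s.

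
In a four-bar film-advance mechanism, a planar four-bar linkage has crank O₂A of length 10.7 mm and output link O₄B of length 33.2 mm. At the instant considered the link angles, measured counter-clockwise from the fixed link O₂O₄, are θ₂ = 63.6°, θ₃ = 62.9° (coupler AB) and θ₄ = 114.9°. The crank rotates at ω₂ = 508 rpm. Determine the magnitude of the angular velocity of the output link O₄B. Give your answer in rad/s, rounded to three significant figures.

ω₂ = 53.2 rad/s (from 508 rpm).
Differentiating the loop-closure r₂e^{iθ₂}+r₃e^{iθ₃}=r₁+r₄e^{iθ₄} gives r₂ω₂e^{iθ₂}+r₃ω₃e^{iθ₃}=r₄ω₄e^{iθ₄}.
Eliminating the other unknown: ω₄ = r₂ω₂ sin(θ₂−θ₃) / [r₄ sin(θ₄−θ₃)].
Numerator sine = +0.01222; denominator sine = +0.78801.
Result = 0.0107·53.2·(+0.01222) / (0.0332·(+0.78801)) = +0.26581 rad/s; magnitude 0.26581 rad/s.

0.266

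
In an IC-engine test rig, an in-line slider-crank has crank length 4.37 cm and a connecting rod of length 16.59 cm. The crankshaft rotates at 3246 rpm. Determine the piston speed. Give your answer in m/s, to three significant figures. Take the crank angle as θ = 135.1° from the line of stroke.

8.49

ω = 2π·3246/60 = 339.9 rad/s
For an in-line slider-crank, x = r cosθ + √(L² − r² sin²θ), so v = −rω sinθ·[1 + r cosθ/√(L² − r² sin²θ)].
With r = 0.0437 m, L = 0.1659 m, θ = 135.1°: √(L² − r² sin²θ) = 0.16301 m.
v = −0.0437·339.9·0.70587·[1 + 0.0437·-0.70834/0.16301] = -8.4942 m/s.
|v| = 8.4942 m/s.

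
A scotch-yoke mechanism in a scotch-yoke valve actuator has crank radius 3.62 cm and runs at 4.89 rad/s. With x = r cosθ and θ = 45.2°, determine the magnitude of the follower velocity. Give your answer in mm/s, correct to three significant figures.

126

ω = 4.89 rad/s
x = r cosθ ⇒ ẋ = −rω sinθ.
|v| = rω|sinθ| = 0.0362·4.89·|sin 45.2°| = 0.12561 m/s = 125.61 mm/s.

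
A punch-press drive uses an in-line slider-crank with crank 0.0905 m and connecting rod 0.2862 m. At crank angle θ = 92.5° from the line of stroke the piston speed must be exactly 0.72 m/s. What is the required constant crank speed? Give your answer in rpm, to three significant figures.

77.2

For an in-line slider-crank, |v_piston| = rω|sinθ|·[1 + r cosθ/√(L² − r² sin²θ)].
With r = 0.0905 m, L = 0.2862 m, θ = 92.5°: the bracketed kinematic factor |dx/dθ| = 0.089099 m.
ω = v/|dx/dθ| = 0.72/0.089099 = 8.0809 rad/s.
N = 60ω/(2π) = 77.166 rpm.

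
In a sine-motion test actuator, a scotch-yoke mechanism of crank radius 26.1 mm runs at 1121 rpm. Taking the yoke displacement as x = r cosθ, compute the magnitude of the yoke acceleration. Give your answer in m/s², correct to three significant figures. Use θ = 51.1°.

226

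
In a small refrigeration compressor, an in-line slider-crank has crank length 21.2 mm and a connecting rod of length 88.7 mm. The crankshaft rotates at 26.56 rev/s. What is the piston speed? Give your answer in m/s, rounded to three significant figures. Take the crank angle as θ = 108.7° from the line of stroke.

ω = 2π·26.6 = 166.9 rad/s
For an in-line slider-crank, x = r cosθ + √(L² − r² sin²θ), so v = −rω sinθ·[1 + r cosθ/√(L² − r² sin²θ)].
With r = 0.0212 m, L = 0.0887 m, θ = 108.7°: √(L² − r² sin²θ) = 0.086397 m.
v = −0.0212·166.9·0.94721·[1 + 0.0212·-0.32061/0.086397] = -3.0875 m/s.
|v| = 3.0875 m/s.

3.09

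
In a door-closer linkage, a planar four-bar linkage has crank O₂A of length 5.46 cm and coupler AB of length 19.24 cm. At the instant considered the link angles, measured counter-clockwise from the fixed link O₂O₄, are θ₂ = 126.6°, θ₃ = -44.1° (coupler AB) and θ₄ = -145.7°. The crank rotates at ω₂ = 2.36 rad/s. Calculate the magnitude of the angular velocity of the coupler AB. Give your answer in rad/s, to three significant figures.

0.683

ω₂ = 2.36 rad/s
Differentiating the loop-closure r₂e^{iθ₂}+r₃e^{iθ₃}=r₁+r₄e^{iθ₄} gives r₂ω₂e^{iθ₂}+r₃ω₃e^{iθ₃}=r₄ω₄e^{iθ₄}.
Eliminating the other unknown: ω₃ = r₂ω₂ sin(θ₄−θ₂) / [r₃ sin(θ₃−θ₄)].
Numerator sine = +0.99919; denominator sine = +0.97958.
Result = 0.0546·2.36·(+0.99919) / (0.1924·(+0.97958)) = +0.68314 rad/s; magnitude 0.68314 rad/s.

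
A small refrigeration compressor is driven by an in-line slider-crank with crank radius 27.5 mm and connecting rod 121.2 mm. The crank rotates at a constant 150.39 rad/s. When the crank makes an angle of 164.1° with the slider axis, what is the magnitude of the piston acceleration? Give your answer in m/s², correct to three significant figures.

477

ω = 150.4 rad/s
x(θ) = r cosθ + √(L² − r² sin²θ); with ω constant, a = ω²·d²x/dθ².
d²x/dθ² = −r cosθ − r²(cos2θ)/√u − r⁴ sin²2θ/(4u^{3/2}),  u = L² − r² sin²θ = 0.0146327 m².
Substituting r = 0.0275 m, L = 0.1212 m, θ = 164.1°: d²x/dθ² = +0.021112 m.
a = ω²·d²x/dθ² = (150.4)²·(+0.021112) = +477.5 m/s²;  |a| = 477.5 m/s².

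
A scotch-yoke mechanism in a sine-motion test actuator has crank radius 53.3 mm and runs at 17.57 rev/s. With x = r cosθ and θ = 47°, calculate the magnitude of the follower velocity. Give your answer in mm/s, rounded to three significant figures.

4300

ω = 110.4 rad/s (from 17.57 rev/s).
x = r cosθ ⇒ ẋ = −rω sinθ.
|v| = rω|sinθ| = 0.0533·110.4·|sin 47°| = 4.3033 m/s = 4303.3 mm/s.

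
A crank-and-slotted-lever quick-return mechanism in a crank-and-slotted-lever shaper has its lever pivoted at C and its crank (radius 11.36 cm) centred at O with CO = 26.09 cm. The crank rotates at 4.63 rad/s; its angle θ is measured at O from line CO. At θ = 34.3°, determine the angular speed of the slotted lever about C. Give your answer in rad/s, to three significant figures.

1.33

ω = 4.63 rad/s
Crank pin A relative to C: A = (d + r cosθ, r sinθ); lever angle φ = atan2(r sinθ, d + r cosθ).
Differentiating tanφ: φ̇ = rω(d cosθ + r)/(d² + r² + 2dr cosθ).
d² + r² + 2dr cosθ = |CA|² = 0.129942 m²;  d cosθ + r = +0.32913 m.
|ω_lever| = |0.1136·4.63·+0.32913| / 0.129942 = 1.3322 rad/s.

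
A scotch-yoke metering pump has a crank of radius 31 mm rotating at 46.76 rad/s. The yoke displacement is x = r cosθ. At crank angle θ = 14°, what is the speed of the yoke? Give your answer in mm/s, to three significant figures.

ω = 46.76 rad/s
x = r cosθ ⇒ ẋ = −rω sinθ.
|v| = rω|sinθ| = 0.031·46.76·|sin 14°| = 0.35068 m/s = 350.68 mm/s.

351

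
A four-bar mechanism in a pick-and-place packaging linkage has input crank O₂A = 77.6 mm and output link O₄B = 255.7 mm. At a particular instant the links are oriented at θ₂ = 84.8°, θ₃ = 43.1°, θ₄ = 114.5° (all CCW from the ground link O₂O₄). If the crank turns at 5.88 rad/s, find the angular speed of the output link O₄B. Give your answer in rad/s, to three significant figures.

1.25

ω₂ = 5.88 rad/s
Differentiating the loop-closure r₂e^{iθ₂}+r₃e^{iθ₃}=r₁+r₄e^{iθ₄} gives r₂ω₂e^{iθ₂}+r₃ω₃e^{iθ₃}=r₄ω₄e^{iθ₄}.
Eliminating the other unknown: ω₄ = r₂ω₂ sin(θ₂−θ₃) / [r₄ sin(θ₄−θ₃)].
Numerator sine = +0.66523; denominator sine = +0.94777.
Result = 0.0776·5.88·(+0.66523) / (0.2557·(+0.94777)) = +1.2525 rad/s; magnitude 1.2525 rad/s.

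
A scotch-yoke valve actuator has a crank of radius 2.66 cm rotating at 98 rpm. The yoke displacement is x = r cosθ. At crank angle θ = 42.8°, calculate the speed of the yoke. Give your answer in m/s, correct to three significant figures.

ω = 10.26 rad/s (from 98 rpm).
x = r cosθ ⇒ ẋ = −rω sinθ.
|v| = rω|sinθ| = 0.0266·10.26·|sin 42.8°| = 0.18548 m/s.

0.185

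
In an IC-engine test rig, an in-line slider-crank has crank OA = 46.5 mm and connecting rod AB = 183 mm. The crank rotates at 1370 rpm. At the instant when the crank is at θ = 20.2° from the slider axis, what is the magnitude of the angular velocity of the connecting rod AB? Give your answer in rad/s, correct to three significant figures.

34.3

ω = 143.5 rad/s (converted from 1370 rpm).
The rod makes angle φ with the slider axis where L sinφ = r sinθ; differentiating, L cosφ·φ̇ = r ω cosθ.
L cosφ = √(L² − r² sin²θ) = 0.18229 m.
|ω_rod| = r ω |cosθ| / √(L² − r² sin²θ) = 0.0465·143.5·0.93849/0.18229 = 34.345 rad/s.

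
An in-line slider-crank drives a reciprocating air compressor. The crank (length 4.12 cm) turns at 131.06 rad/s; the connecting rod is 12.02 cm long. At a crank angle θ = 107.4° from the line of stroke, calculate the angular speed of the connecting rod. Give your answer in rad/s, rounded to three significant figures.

14.2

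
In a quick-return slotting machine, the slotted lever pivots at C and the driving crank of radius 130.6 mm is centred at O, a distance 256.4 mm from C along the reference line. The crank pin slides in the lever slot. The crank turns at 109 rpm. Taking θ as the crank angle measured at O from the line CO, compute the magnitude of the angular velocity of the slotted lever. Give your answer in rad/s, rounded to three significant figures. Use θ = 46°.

ω = 11.41 rad/s (from 109 rpm).
Crank pin A relative to C: A = (d + r cosθ, r sinθ); lever angle φ = atan2(r sinθ, d + r cosθ).
Differentiating tanφ: φ̇ = rω(d cosθ + r)/(d² + r² + 2dr cosθ).
d² + r² + 2dr cosθ = |CA|² = 0.12932 m²;  d cosθ + r = +0.30871 m.
|ω_lever| = |0.1306·11.41·+0.30871| / 0.12932 = 3.5586 rad/s.

3.56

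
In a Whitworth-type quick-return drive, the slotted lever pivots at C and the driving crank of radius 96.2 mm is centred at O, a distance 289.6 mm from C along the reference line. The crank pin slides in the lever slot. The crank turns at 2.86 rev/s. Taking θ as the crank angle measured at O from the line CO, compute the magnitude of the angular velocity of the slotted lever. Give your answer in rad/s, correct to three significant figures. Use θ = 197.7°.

7.76

ω = 17.97 rad/s (from 2.86 rev/s).
Crank pin A relative to C: A = (d + r cosθ, r sinθ); lever angle φ = atan2(r sinθ, d + r cosθ).
Differentiating tanφ: φ̇ = rω(d cosθ + r)/(d² + r² + 2dr cosθ).
d² + r² + 2dr cosθ = |CA|² = 0.0400412 m²;  d cosθ + r = -0.17969 m.
|ω_lever| = |0.0962·17.97·-0.17969| / 0.0400412 = 7.7578 rad/s.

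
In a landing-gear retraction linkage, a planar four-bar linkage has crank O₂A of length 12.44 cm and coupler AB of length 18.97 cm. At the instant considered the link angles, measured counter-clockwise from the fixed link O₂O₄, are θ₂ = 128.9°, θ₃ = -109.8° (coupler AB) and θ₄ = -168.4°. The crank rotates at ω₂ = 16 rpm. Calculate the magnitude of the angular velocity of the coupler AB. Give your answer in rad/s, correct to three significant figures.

ω₂ = 1.676 rad/s (from 16 rpm).
Differentiating the loop-closure r₂e^{iθ₂}+r₃e^{iθ₃}=r₁+r₄e^{iθ₄} gives r₂ω₂e^{iθ₂}+r₃ω₃e^{iθ₃}=r₄ω₄e^{iθ₄}.
Eliminating the other unknown: ω₃ = r₂ω₂ sin(θ₄−θ₂) / [r₃ sin(θ₃−θ₄)].
Numerator sine = +0.88862; denominator sine = +0.85355.
Result = 0.1244·1.676·(+0.88862) / (0.1897·(+0.85355)) = +1.1439 rad/s; magnitude 1.1439 rad/s.

1.14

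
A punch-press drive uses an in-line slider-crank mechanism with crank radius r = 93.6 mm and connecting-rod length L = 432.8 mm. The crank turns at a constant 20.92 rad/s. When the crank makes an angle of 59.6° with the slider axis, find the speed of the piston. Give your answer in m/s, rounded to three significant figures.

ω = 20.92 rad/s
For an in-line slider-crank, x = r cosθ + √(L² − r² sin²θ), so v = −rω sinθ·[1 + r cosθ/√(L² − r² sin²θ)].
With r = 0.0936 m, L = 0.4328 m, θ = 59.6°: √(L² − r² sin²θ) = 0.4252 m.
v = −0.0936·20.92·0.86251·[1 + 0.0936·0.50603/0.4252] = -1.877 m/s.
|v| = 1.877 m/s.

1.88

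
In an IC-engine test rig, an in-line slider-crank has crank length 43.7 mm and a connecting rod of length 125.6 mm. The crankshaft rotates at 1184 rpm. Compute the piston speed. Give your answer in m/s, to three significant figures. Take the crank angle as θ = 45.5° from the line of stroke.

4.84

ω = 2π·1184/60 = 124 rad/s
For an in-line slider-crank, x = r cosθ + √(L² − r² sin²θ), so v = −rω sinθ·[1 + r cosθ/√(L² − r² sin²θ)].
With r = 0.0437 m, L = 0.1256 m, θ = 45.5°: √(L² − r² sin²θ) = 0.12167 m.
v = −0.0437·124·0.71325·[1 + 0.0437·0.70091/0.12167] = -4.8375 m/s.
|v| = 4.8375 m/s.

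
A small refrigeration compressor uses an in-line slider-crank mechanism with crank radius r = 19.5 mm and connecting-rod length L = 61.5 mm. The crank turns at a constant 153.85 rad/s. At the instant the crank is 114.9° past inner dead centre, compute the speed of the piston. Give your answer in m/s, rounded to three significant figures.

ω = 153.8 rad/s
For an in-line slider-crank, x = r cosθ + √(L² − r² sin²θ), so v = −rω sinθ·[1 + r cosθ/√(L² − r² sin²θ)].
With r = 0.0195 m, L = 0.0615 m, θ = 114.9°: √(L² − r² sin²θ) = 0.058902 m.
v = −0.0195·153.8·0.90704·[1 + 0.0195·-0.42104/0.058902] = -2.3419 m/s.
|v| = 2.3419 m/s.

2.34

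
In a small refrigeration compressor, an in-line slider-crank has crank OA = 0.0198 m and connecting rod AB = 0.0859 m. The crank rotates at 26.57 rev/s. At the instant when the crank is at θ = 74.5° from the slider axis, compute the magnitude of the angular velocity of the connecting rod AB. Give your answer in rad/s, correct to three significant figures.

ω = 166.9 rad/s (converted from 26.57 rev/s).
The rod makes angle φ with the slider axis where L sinφ = r sinθ; differentiating, L cosφ·φ̇ = r ω cosθ.
L cosφ = √(L² − r² sin²θ) = 0.083754 m.
|ω_rod| = r ω |cosθ| / √(L² − r² sin²θ) = 0.0198·166.9·0.26724/0.083754 = 10.547 rad/s.

10.5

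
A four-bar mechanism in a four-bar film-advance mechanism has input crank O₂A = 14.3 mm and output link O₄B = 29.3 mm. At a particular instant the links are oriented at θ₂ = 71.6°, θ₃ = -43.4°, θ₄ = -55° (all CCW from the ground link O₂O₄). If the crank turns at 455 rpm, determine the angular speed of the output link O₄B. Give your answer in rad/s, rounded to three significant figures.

105

ω₂ = 47.65 rad/s (from 455 rpm).
Differentiating the loop-closure r₂e^{iθ₂}+r₃e^{iθ₃}=r₁+r₄e^{iθ₄} gives r₂ω₂e^{iθ₂}+r₃ω₃e^{iθ₃}=r₄ω₄e^{iθ₄}.
Eliminating the other unknown: ω₄ = r₂ω₂ sin(θ₂−θ₃) / [r₄ sin(θ₄−θ₃)].
Numerator sine = +0.90631; denominator sine = -0.20108.
Result = 0.0143·47.65·(+0.90631) / (0.0293·(-0.20108)) = -104.81 rad/s; magnitude 104.81 rad/s.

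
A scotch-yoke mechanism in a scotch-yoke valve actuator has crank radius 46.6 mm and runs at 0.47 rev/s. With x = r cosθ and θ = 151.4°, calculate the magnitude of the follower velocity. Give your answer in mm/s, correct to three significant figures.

ω = 2.953 rad/s (from 0.47 rev/s).
x = r cosθ ⇒ ẋ = −rω sinθ.
|v| = rω|sinθ| = 0.0466·2.953·|sin 151.4°| = 0.065875 m/s = 65.875 mm/s.

65.9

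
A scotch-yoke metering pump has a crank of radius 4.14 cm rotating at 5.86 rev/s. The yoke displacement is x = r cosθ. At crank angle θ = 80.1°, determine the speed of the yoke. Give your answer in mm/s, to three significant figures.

1500

ω = 36.82 rad/s (from 5.86 rev/s).
x = r cosθ ⇒ ẋ = −rω sinθ.
|v| = rω|sinθ| = 0.0414·36.82·|sin 80.1°| = 1.5016 m/s = 1501.6 mm/s.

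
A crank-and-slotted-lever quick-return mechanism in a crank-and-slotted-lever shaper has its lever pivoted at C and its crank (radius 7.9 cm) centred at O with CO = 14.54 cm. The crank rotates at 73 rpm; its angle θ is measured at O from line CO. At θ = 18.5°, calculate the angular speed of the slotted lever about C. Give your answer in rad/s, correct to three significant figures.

ω = 7.645 rad/s (from 73 rpm).
Crank pin A relative to C: A = (d + r cosθ, r sinθ); lever angle φ = atan2(r sinθ, d + r cosθ).
Differentiating tanφ: φ̇ = rω(d cosθ + r)/(d² + r² + 2dr cosθ).
d² + r² + 2dr cosθ = |CA|² = 0.0491682 m²;  d cosθ + r = +0.21689 m.
|ω_lever| = |0.079·7.645·+0.21689| / 0.0491682 = 2.664 rad/s.

2.66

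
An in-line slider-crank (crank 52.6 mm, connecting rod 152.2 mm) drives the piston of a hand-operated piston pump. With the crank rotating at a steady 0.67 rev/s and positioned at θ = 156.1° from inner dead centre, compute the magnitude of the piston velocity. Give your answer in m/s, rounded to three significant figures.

0.0611

ω = 2π·0.67 = 4.21 rad/s
For an in-line slider-crank, x = r cosθ + √(L² − r² sin²θ), so v = −rω sinθ·[1 + r cosθ/√(L² − r² sin²θ)].
With r = 0.0526 m, L = 0.1522 m, θ = 156.1°: √(L² − r² sin²θ) = 0.1507 m.
v = −0.0526·4.21·0.40514·[1 + 0.0526·-0.91425/0.1507] = -0.061084 m/s.
|v| = 0.061084 m/s.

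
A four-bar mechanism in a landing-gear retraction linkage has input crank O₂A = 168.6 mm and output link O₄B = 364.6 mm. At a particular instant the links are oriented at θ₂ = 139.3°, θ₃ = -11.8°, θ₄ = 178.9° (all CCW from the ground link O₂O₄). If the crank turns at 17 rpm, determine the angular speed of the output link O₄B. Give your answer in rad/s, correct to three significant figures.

2.14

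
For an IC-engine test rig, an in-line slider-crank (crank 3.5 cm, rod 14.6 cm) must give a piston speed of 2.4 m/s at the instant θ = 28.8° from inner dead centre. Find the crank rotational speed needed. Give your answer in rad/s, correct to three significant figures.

For an in-line slider-crank, |v_piston| = rω|sinθ|·[1 + r cosθ/√(L² − r² sin²θ)].
With r = 0.035 m, L = 0.146 m, θ = 28.8°: the bracketed kinematic factor |dx/dθ| = 0.020427 m.
ω = v/|dx/dθ| = 2.4/0.020427 = 117.49 rad/s.

117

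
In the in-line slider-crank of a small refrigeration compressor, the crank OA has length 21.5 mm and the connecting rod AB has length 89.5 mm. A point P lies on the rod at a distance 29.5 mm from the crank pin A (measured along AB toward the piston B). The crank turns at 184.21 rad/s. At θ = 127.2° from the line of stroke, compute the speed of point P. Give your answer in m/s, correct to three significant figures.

ω = 184.2 rad/s.  Crank-pin speed |V_A| = rω = 3.9605 m/s, perpendicular to OA.
Rod angle: sinφ = −(r/L) sinθ ⇒ φ = -11.031°; ω_rod = −rω cosθ/√(L²−r²sin²θ) = +27.258 rad/s.
V_P = V_A + ω_rod × AP, with AP = 0.0295 m along the rod.
Components: V_Px = −rω sinθ − a·ω_rod·sinφ = -3.0008 m/s;  V_Py = rω cosθ + a·ω_rod·cosφ = -1.6053 m/s.
|V_P| = √(V_Px² + V_Py²) = 3.4032 m/s.

3.40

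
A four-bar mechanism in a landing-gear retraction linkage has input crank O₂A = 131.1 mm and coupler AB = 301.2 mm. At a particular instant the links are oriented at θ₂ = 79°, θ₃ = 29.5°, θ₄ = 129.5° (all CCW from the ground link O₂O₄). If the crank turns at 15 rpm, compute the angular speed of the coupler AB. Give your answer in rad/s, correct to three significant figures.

0.536

ω₂ = 1.571 rad/s (from 15 rpm).
Differentiating the loop-closure r₂e^{iθ₂}+r₃e^{iθ₃}=r₁+r₄e^{iθ₄} gives r₂ω₂e^{iθ₂}+r₃ω₃e^{iθ₃}=r₄ω₄e^{iθ₄}.
Eliminating the other unknown: ω₃ = r₂ω₂ sin(θ₄−θ₂) / [r₃ sin(θ₃−θ₄)].
Numerator sine = +0.77162; denominator sine = -0.98481.
Result = 0.1311·1.571·(+0.77162) / (0.3012·(-0.98481)) = -0.5357 rad/s; magnitude 0.5357 rad/s.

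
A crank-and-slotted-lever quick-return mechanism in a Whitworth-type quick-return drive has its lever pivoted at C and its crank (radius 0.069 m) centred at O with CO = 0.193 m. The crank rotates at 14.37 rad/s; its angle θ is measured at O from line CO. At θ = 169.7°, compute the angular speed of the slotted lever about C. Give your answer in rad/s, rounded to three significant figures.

7.58

ω = 14.37 rad/s
Crank pin A relative to C: A = (d + r cosθ, r sinθ); lever angle φ = atan2(r sinθ, d + r cosθ).
Differentiating tanφ: φ̇ = rω(d cosθ + r)/(d² + r² + 2dr cosθ).
d² + r² + 2dr cosθ = |CA|² = 0.0158052 m²;  d cosθ + r = -0.12089 m.
|ω_lever| = |0.069·14.37·-0.12089| / 0.0158052 = 7.5839 rad/s.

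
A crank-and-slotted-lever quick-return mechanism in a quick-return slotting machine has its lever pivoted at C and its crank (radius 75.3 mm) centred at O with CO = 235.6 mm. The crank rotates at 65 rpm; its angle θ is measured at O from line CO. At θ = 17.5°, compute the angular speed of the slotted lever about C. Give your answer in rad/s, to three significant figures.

1.62

ω = 6.807 rad/s (from 65 rpm).
Crank pin A relative to C: A = (d + r cosθ, r sinθ); lever angle φ = atan2(r sinθ, d + r cosθ).
Differentiating tanφ: φ̇ = rω(d cosθ + r)/(d² + r² + 2dr cosθ).
d² + r² + 2dr cosθ = |CA|² = 0.0950166 m²;  d cosθ + r = +0.3 m.
|ω_lever| = |0.0753·6.807·+0.3| / 0.0950166 = 1.6183 rad/s.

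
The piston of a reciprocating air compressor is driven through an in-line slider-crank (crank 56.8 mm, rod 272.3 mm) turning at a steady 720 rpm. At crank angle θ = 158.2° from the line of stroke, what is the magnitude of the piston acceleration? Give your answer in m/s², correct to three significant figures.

251

ω = 2π·720/60 = 75.4 rad/s
x(θ) = r cosθ + √(L² − r² sin²θ); with ω constant, a = ω²·d²x/dθ².
d²x/dθ² = −r cosθ − r²(cos2θ)/√u − r⁴ sin²2θ/(4u^{3/2}),  u = L² − r² sin²θ = 0.0737023 m².
Substituting r = 0.0568 m, L = 0.2723 m, θ = 158.2°: d²x/dθ² = +0.04407 m.
a = ω²·d²x/dθ² = (75.4)²·(+0.04407) = +250.53 m/s²;  |a| = 250.53 m/s².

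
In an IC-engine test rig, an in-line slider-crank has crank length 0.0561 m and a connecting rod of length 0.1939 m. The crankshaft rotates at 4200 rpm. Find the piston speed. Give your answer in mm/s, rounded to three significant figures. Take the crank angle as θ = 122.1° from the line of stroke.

17600

ω = 2π·4200/60 = 439.8 rad/s
For an in-line slider-crank, x = r cosθ + √(L² − r² sin²θ), so v = −rω sinθ·[1 + r cosθ/√(L² − r² sin²θ)].
With r = 0.0561 m, L = 0.1939 m, θ = 122.1°: √(L² − r² sin²θ) = 0.18799 m.
v = −0.0561·439.8·0.84712·[1 + 0.0561·-0.53140/0.18799] = -17.587 m/s.
|v| = 17.587 m/s = 17587 mm/s.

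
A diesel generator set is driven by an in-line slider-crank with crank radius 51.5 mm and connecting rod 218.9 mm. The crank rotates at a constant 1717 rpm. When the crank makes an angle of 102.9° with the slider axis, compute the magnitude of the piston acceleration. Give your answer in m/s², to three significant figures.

733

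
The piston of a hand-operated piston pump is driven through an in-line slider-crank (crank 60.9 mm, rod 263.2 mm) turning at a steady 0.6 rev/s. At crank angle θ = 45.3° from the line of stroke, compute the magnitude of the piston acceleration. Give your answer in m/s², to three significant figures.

0.609

ω = 2π·0.6 = 3.77 rad/s
x(θ) = r cosθ + √(L² − r² sin²θ); with ω constant, a = ω²·d²x/dθ².
d²x/dθ² = −r cosθ − r²(cos2θ)/√u − r⁴ sin²2θ/(4u^{3/2}),  u = L² − r² sin²θ = 0.0674004 m².
Substituting r = 0.0609 m, L = 0.2632 m, θ = 45.3°: d²x/dθ² = -0.042884 m.
a = ω²·d²x/dθ² = (3.77)²·(-0.042884) = -0.60947 m/s²;  |a| = 0.60947 m/s².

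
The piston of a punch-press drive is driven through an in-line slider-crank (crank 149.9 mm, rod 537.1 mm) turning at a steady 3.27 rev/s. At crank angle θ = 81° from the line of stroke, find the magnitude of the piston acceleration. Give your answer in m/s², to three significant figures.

ω = 2π·3.27 = 20.55 rad/s
x(θ) = r cosθ + √(L² − r² sin²θ); with ω constant, a = ω²·d²x/dθ².
d²x/dθ² = −r cosθ − r²(cos2θ)/√u − r⁴ sin²2θ/(4u^{3/2}),  u = L² − r² sin²θ = 0.266556 m².
Substituting r = 0.1499 m, L = 0.5371 m, θ = 81°: d²x/dθ² = +0.017855 m.
a = ω²·d²x/dθ² = (20.55)²·(+0.017855) = +7.5372 m/s²;  |a| = 7.5372 m/s².

7.54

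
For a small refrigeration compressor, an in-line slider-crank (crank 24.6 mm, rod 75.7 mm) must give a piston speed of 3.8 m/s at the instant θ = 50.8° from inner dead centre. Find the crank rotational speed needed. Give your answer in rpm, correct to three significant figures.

For an in-line slider-crank, |v_piston| = rω|sinθ|·[1 + r cosθ/√(L² − r² sin²θ)].
With r = 0.0246 m, L = 0.0757 m, θ = 50.8°: the bracketed kinematic factor |dx/dθ| = 0.023109 m.
ω = v/|dx/dθ| = 3.8/0.023109 = 164.43 rad/s.
N = 60ω/(2π) = 1570.2 rpm.

1570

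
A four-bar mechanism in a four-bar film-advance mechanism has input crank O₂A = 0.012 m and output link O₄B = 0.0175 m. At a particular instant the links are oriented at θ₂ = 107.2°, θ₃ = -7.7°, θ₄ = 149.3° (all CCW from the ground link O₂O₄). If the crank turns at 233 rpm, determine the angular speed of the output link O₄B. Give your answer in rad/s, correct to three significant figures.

38.8

ω₂ = 24.4 rad/s (from 233 rpm).
Differentiating the loop-closure r₂e^{iθ₂}+r₃e^{iθ₃}=r₁+r₄e^{iθ₄} gives r₂ω₂e^{iθ₂}+r₃ω₃e^{iθ₃}=r₄ω₄e^{iθ₄}.
Eliminating the other unknown: ω₄ = r₂ω₂ sin(θ₂−θ₃) / [r₄ sin(θ₄−θ₃)].
Numerator sine = +0.90704; denominator sine = +0.39073.
Result = 0.012·24.4·(+0.90704) / (0.0175·(+0.39073)) = +38.84 rad/s; magnitude 38.84 rad/s.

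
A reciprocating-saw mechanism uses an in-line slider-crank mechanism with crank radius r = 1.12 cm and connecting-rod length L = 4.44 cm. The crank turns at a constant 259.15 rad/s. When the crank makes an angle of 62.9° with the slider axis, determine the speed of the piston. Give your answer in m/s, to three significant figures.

ω = 259.1 rad/s
For an in-line slider-crank, x = r cosθ + √(L² − r² sin²θ), so v = −rω sinθ·[1 + r cosθ/√(L² − r² sin²θ)].
With r = 0.0112 m, L = 0.0444 m, θ = 62.9°: √(L² − r² sin²θ) = 0.043266 m.
v = −0.0112·259.1·0.89021·[1 + 0.0112·0.45554/0.043266] = -2.8885 m/s.
|v| = 2.8885 m/s.

2.89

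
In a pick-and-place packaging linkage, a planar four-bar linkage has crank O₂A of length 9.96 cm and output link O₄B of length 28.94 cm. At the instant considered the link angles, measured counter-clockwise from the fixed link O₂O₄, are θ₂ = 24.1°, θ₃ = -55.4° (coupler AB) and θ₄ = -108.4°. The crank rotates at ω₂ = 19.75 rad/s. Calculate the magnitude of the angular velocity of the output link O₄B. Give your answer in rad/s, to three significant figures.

ω₂ = 19.75 rad/s
Differentiating the loop-closure r₂e^{iθ₂}+r₃e^{iθ₃}=r₁+r₄e^{iθ₄} gives r₂ω₂e^{iθ₂}+r₃ω₃e^{iθ₃}=r₄ω₄e^{iθ₄}.
Eliminating the other unknown: ω₄ = r₂ω₂ sin(θ₂−θ₃) / [r₄ sin(θ₄−θ₃)].
Numerator sine = +0.98325; denominator sine = -0.79864.
Result = 0.0996·19.75·(+0.98325) / (0.2894·(-0.79864)) = -8.3685 rad/s; magnitude 8.3685 rad/s.

8.37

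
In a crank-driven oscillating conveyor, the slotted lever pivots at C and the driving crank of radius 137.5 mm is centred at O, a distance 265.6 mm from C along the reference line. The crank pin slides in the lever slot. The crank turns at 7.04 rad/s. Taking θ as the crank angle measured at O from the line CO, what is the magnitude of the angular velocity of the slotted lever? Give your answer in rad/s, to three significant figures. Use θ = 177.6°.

7.51

ω = 7.04 rad/s
Crank pin A relative to C: A = (d + r cosθ, r sinθ); lever angle φ = atan2(r sinθ, d + r cosθ).
Differentiating tanφ: φ̇ = rω(d cosθ + r)/(d² + r² + 2dr cosθ).
d² + r² + 2dr cosθ = |CA|² = 0.0164737 m²;  d cosθ + r = -0.12787 m.
|ω_lever| = |0.1375·7.04·-0.12787| / 0.0164737 = 7.5135 rad/s.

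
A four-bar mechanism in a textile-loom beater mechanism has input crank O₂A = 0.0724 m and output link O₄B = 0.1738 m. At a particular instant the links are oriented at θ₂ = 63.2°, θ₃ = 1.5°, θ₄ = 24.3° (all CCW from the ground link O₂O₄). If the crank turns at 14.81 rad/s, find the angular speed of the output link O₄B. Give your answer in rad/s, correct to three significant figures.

14.0

ω₂ = 14.81 rad/s
Differentiating the loop-closure r₂e^{iθ₂}+r₃e^{iθ₃}=r₁+r₄e^{iθ₄} gives r₂ω₂e^{iθ₂}+r₃ω₃e^{iθ₃}=r₄ω₄e^{iθ₄}.
Eliminating the other unknown: ω₄ = r₂ω₂ sin(θ₂−θ₃) / [r₄ sin(θ₄−θ₃)].
Numerator sine = +0.88048; denominator sine = +0.38752.
Result = 0.0724·14.81·(+0.88048) / (0.1738·(+0.38752)) = +14.018 rad/s; magnitude 14.018 rad/s.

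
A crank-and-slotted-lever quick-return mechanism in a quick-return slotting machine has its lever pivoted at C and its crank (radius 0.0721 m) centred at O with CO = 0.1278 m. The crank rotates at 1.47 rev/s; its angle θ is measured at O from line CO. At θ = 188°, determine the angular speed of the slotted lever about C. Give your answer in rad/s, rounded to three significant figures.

11.1

ω = 9.236 rad/s (from 1.47 rev/s).
Crank pin A relative to C: A = (d + r cosθ, r sinθ); lever angle φ = atan2(r sinθ, d + r cosθ).
Differentiating tanφ: φ̇ = rω(d cosθ + r)/(d² + r² + 2dr cosθ).
d² + r² + 2dr cosθ = |CA|² = 0.00328184 m²;  d cosθ + r = -0.054456 m.
|ω_lever| = |0.0721·9.236·-0.054456| / 0.00328184 = 11.05 rad/s.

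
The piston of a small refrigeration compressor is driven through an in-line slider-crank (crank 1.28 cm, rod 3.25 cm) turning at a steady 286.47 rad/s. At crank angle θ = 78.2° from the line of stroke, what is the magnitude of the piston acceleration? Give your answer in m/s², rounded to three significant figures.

193

ω = 286.5 rad/s
x(θ) = r cosθ + √(L² − r² sin²θ); with ω constant, a = ω²·d²x/dθ².
d²x/dθ² = −r cosθ − r²(cos2θ)/√u − r⁴ sin²2θ/(4u^{3/2}),  u = L² − r² sin²θ = 0.000899262 m².
Substituting r = 0.0128 m, L = 0.0325 m, θ = 78.2°: d²x/dθ² = +0.0023492 m.
a = ω²·d²x/dθ² = (286.5)²·(+0.0023492) = +192.79 m/s²;  |a| = 192.79 m/s².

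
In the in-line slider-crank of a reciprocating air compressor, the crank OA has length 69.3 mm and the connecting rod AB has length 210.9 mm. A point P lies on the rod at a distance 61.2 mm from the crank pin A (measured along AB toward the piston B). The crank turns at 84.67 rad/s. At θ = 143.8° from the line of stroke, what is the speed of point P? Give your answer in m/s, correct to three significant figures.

4.64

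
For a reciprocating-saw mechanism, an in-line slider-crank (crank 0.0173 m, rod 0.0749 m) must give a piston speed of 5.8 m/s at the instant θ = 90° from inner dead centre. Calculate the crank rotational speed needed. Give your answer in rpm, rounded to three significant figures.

3200

For an in-line slider-crank, |v_piston| = rω|sinθ|·[1 + r cosθ/√(L² − r² sin²θ)].
With r = 0.0173 m, L = 0.0749 m, θ = 90°: the bracketed kinematic factor |dx/dθ| = 0.0173 m.
ω = v/|dx/dθ| = 5.8/0.0173 = 335.26 rad/s.
N = 60ω/(2π) = 3201.5 rpm.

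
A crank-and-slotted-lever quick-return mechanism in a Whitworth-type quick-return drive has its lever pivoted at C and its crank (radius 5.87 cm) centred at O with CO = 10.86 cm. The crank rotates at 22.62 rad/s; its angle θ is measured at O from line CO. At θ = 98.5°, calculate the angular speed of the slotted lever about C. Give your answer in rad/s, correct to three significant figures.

ω = 22.62 rad/s
Crank pin A relative to C: A = (d + r cosθ, r sinθ); lever angle φ = atan2(r sinθ, d + r cosθ).
Differentiating tanφ: φ̇ = rω(d cosθ + r)/(d² + r² + 2dr cosθ).
d² + r² + 2dr cosθ = |CA|² = 0.0133551 m²;  d cosθ + r = +0.042648 m.
|ω_lever| = |0.0587·22.62·+0.042648| / 0.0133551 = 4.2401 rad/s.

4.24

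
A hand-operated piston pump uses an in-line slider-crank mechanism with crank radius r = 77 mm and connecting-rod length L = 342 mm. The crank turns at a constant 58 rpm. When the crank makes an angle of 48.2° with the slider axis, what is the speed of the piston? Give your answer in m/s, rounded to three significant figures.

ω = 2π·58/60 = 6.074 rad/s
For an in-line slider-crank, x = r cosθ + √(L² − r² sin²θ), so v = −rω sinθ·[1 + r cosθ/√(L² − r² sin²θ)].
With r = 0.077 m, L = 0.342 m, θ = 48.2°: √(L² − r² sin²θ) = 0.33715 m.
v = −0.077·6.074·0.74548·[1 + 0.077·0.66653/0.33715] = -0.40172 m/s.
|v| = 0.40172 m/s.

0.402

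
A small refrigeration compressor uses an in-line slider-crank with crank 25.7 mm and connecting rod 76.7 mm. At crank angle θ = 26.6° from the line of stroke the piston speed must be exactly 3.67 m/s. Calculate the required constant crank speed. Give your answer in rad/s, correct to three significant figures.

For an in-line slider-crank, |v_piston| = rω|sinθ|·[1 + r cosθ/√(L² − r² sin²θ)].
With r = 0.0257 m, L = 0.0767 m, θ = 26.6°: the bracketed kinematic factor |dx/dθ| = 0.014995 m.
ω = v/|dx/dθ| = 3.67/0.014995 = 244.76 rad/s.

245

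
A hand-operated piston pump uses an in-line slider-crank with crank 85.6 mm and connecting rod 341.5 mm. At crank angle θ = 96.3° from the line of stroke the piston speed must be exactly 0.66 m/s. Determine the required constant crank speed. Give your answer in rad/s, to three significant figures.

7.98

For an in-line slider-crank, |v_piston| = rω|sinθ|·[1 + r cosθ/√(L² − r² sin²θ)].
With r = 0.0856 m, L = 0.3415 m, θ = 96.3°: the bracketed kinematic factor |dx/dθ| = 0.082667 m.
ω = v/|dx/dθ| = 0.66/0.082667 = 7.9839 rad/s.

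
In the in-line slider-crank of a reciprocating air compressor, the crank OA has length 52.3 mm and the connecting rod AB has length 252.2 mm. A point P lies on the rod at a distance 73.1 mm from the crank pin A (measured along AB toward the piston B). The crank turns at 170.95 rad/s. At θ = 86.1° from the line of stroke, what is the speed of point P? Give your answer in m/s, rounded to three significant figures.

8.97

ω = 170.9 rad/s.  Crank-pin speed |V_A| = rω = 8.9407 m/s, perpendicular to OA.
Rod angle: sinφ = −(r/L) sinθ ⇒ φ = -11.940°; ω_rod = −rω cosθ/√(L²−r²sin²θ) = -2.4645 rad/s.
V_P = V_A + ω_rod × AP, with AP = 0.0731 m along the rod.
Components: V_Px = −rω sinθ − a·ω_rod·sinφ = -8.9573 m/s;  V_Py = rω cosθ + a·ω_rod·cosφ = +0.43184 m/s.
|V_P| = √(V_Px² + V_Py²) = 8.9677 m/s.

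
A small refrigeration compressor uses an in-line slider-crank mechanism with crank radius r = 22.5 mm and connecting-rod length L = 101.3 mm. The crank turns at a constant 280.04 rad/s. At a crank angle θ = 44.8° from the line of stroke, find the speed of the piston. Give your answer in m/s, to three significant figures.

ω = 280 rad/s
For an in-line slider-crank, x = r cosθ + √(L² − r² sin²θ), so v = −rω sinθ·[1 + r cosθ/√(L² − r² sin²θ)].
With r = 0.0225 m, L = 0.1013 m, θ = 44.8°: √(L² − r² sin²θ) = 0.10005 m.
v = −0.0225·280·0.70463·[1 + 0.0225·0.70957/0.10005] = -5.1483 m/s.
|v| = 5.1483 m/s.

5.15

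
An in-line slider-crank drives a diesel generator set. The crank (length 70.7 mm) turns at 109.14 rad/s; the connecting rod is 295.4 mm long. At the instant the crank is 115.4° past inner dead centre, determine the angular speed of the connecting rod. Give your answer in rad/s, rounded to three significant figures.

11.5

ω = 109.1 rad/s
The rod makes angle φ with the slider axis where L sinφ = r sinθ; differentiating, L cosφ·φ̇ = r ω cosθ.
L cosφ = √(L² − r² sin²θ) = 0.28841 m.
|ω_rod| = r ω |cosθ| / √(L² − r² sin²θ) = 0.0707·109.1·0.42894/0.28841 = 11.476 rad/s.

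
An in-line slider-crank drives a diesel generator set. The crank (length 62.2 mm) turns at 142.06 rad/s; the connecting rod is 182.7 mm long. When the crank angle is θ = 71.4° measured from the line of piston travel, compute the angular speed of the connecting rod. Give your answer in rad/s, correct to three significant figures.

ω = 142.1 rad/s
The rod makes angle φ with the slider axis where L sinφ = r sinθ; differentiating, L cosφ·φ̇ = r ω cosθ.
L cosφ = √(L² − r² sin²θ) = 0.17293 m.
|ω_rod| = r ω |cosθ| / √(L² − r² sin²θ) = 0.0622·142.1·0.31896/0.17293 = 16.298 rad/s.

16.3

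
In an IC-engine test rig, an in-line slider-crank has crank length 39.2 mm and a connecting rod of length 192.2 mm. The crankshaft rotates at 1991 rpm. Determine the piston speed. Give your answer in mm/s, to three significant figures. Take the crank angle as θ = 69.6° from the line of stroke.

ω = 2π·1991/60 = 208.5 rad/s
For an in-line slider-crank, x = r cosθ + √(L² − r² sin²θ), so v = −rω sinθ·[1 + r cosθ/√(L² − r² sin²θ)].
With r = 0.0392 m, L = 0.1922 m, θ = 69.6°: √(L² − r² sin²θ) = 0.18866 m.
v = −0.0392·208.5·0.93728·[1 + 0.0392·0.34857/0.18866] = -8.2153 m/s.
|v| = 8.2153 m/s = 8215.3 mm/s.

8220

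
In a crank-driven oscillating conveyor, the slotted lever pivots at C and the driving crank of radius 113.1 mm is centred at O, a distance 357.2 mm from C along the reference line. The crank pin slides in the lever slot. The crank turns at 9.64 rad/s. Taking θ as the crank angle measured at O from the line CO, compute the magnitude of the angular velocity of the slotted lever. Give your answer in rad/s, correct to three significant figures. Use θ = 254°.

0.135

ω = 9.64 rad/s
Crank pin A relative to C: A = (d + r cosθ, r sinθ); lever angle φ = atan2(r sinθ, d + r cosθ).
Differentiating tanφ: φ̇ = rω(d cosθ + r)/(d² + r² + 2dr cosθ).
d² + r² + 2dr cosθ = |CA|² = 0.118112 m²;  d cosθ + r = +0.014642 m.
|ω_lever| = |0.1131·9.64·+0.014642| / 0.118112 = 0.13516 rad/s.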